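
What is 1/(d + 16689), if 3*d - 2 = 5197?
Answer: 1/18422 ≈ 5.4283e-5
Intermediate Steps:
d = 1733 (d = 2/3 + (1/3)*5197 = 2/3 + 5197/3 = 1733)
1/(d + 16689) = 1/(1733 + 16689) = 1/18422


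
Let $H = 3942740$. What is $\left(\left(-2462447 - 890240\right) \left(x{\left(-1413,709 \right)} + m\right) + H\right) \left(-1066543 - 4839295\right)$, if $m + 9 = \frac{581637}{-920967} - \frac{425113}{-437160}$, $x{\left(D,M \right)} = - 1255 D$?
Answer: $\frac{2356086631771658694877820643221}{67101655620} \approx 3.5112 \cdot 10^{19}$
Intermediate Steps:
$x{\left(D,M \right)} = - 1255 D$
$m = - \frac{1162080930043}{134203311240}$ ($m = -9 + \left(\frac{581637}{-920967} - \frac{425113}{-437160}\right) = -9 + \left(581637 \left(- \frac{1}{920967}\right) - - \frac{425113}{437160}\right) = -9 + \left(- \frac{193879}{306989} + \frac{425113}{437160}\right) = -9 + \frac{45748871117}{134203311240} = - \frac{1162080930043}{134203311240} \approx -8.6591$)
$\left(\left(-2462447 - 890240\right) \left(x{\left(-1413,709 \right)} + m\right) + H\right) \left(-1066543 - 4839295\right) = \left(\left(-2462447 - 890240\right) \left(\left(-1255\right) \left(-1413\right) - \frac{1162080930043}{134203311240}\right) + 3942740\right) \left(-1066543 - 4839295\right) = \left(- 3352687 \left(1773315 - \frac{1162080930043}{134203311240}\right) + 3942740\right) \left(-5905838\right) = \left(\left(-3352687\right) \frac{237983582790630557}{134203311240} + 3942740\right) \left(-5905838\right) = \left(- \frac{797884464235570790256659}{134203311240} + 3942740\right) \left(-5905838\right) = \left(- \frac{797883935106807431859059}{134203311240}\right) \left(-5905838\right) = \frac{2356086631771658694877820643221}{67101655620}$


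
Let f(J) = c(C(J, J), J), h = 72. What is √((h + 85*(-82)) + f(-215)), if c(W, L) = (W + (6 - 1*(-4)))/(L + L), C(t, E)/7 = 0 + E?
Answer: 3*I*√5665766/86 ≈ 83.033*I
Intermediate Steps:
C(t, E) = 7*E (C(t, E) = 7*(0 + E) = 7*E)
c(W, L) = (10 + W)/(2*L) (c(W, L) = (W + (6 + 4))/((2*L)) = (W + 10)*(1/(2*L)) = (10 + W)*(1/(2*L)) = (10 + W)/(2*L))
f(J) = (10 + 7*J)/(2*J)
√((h + 85*(-82)) + f(-215)) = √((72 + 85*(-82)) + (7/2 + 5/(-215))) = √((72 - 6970) + (7/2 + 5*(-1/215))) = √(-6898 + (7/2 - 1/43)) = √(-6898 + 299/86) = √(-592929/86) = 3*I*√5665766/86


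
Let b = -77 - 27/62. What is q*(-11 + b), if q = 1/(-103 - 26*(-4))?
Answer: -5483/62 ≈ -88.435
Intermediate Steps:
q = 1 (q = 1/(-103 + 104) = 1/1 = 1)
b = -4801/62 (b = -77 - 27*1/62 = -77 - 27/62 = -4801/62 ≈ -77.435)
q*(-11 + b) = 1*(-11 - 4801/62) = 1*(-5483/62) = -5483/62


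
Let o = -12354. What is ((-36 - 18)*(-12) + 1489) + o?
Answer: -10217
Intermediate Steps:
((-36 - 18)*(-12) + 1489) + o = ((-36 - 18)*(-12) + 1489) - 12354 = (-54*(-12) + 1489) - 12354 = (648 + 1489) - 12354 = 2137 - 12354 = -10217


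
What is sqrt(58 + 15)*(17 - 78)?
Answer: -61*sqrt(73) ≈ -521.18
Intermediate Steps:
sqrt(58 + 15)*(17 - 78) = sqrt(73)*(-61) = -61*sqrt(73)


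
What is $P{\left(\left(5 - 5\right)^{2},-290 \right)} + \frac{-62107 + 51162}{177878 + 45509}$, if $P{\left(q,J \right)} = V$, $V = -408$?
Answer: $- \frac{91152841}{223387} \approx -408.05$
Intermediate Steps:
$P{\left(q,J \right)} = -408$
$P{\left(\left(5 - 5\right)^{2},-290 \right)} + \frac{-62107 + 51162}{177878 + 45509} = -408 + \frac{-62107 + 51162}{177878 + 45509} = -408 - \frac{10945}{223387} = - \frac{91152841}{223387}$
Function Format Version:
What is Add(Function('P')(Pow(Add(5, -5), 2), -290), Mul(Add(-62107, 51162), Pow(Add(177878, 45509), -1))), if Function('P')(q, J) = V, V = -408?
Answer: Rational(-91152841, 223387) ≈ -408.05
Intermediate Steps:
Function('P')(q, J) = -408
Add(Function('P')(Pow(Add(5, -5), 2), -290), Mul(Add(-62107, 51162), Pow(Add(177878, 45509), -1))) = Add(-408, Mul(Add(-62107, 51162), Pow(Add(177878, 45509), -1))) = Add(-408, Mul(-10945, Pow(223387, -1))) = Add(-408, Mul(-10945, Rational(1, 223387))) = Add(-408, Rational(-10945, 223387)) = Rational(-91152841, 223387)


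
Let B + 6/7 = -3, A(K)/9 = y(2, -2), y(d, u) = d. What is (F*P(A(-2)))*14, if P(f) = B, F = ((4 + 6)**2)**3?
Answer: -54000000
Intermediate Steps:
A(K) = 18 (A(K) = 9*2 = 18)
F = 1000000 (F = (10**2)**3 = 100**3 = 1000000)
B = -27/7 (B = -6/7 - 3 = -27/7 ≈ -3.8571)
P(f) = -27/7
(F*P(A(-2)))*14 = (1000000*(-27/7))*14 = -27000000/7*14 = -54000000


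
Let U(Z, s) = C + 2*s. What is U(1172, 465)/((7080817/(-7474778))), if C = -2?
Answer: -6936593984/7080817 ≈ -979.63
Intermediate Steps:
U(Z, s) = -2 + 2*s
U(1172, 465)/((7080817/(-7474778))) = (-2 + 2*465)/((7080817/(-7474778))) = (-2 + 930)/((7080817*(-1/7474778))) = 928/(-7080817/7474778) = 928*(-7474778/7080817) = -6936593984/7080817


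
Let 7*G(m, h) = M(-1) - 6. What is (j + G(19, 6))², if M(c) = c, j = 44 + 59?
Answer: 10404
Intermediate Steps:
j = 103
G(m, h) = -1 (G(m, h) = (-1 - 6)/7 = (⅐)*(-7) = -1)
(j + G(19, 6))² = (103 - 1)² = 102² = 10404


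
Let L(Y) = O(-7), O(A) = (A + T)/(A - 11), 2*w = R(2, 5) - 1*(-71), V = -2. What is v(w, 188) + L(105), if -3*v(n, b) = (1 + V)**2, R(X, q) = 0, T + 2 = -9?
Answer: 2/3 ≈ 0.66667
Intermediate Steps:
T = -11 (T = -2 - 9 = -11)
w = 71/2 (w = (0 - 1*(-71))/2 = (0 + 71)/2 = (1/2)*71 = 71/2 ≈ 35.500)
v(n, b) = -1/3 (v(n, b) = -(1 - 2)**2/3 = -1/3*(-1)**2 = -1/3*1 = -1/3)
O(A) = 1 (O(A) = (A - 11)/(A - 11) = (-11 + A)/(-11 + A) = 1)
L(Y) = 1
v(w, 188) + L(105) = -1/3 + 1 = 2/3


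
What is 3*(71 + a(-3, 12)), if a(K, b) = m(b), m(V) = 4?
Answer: 225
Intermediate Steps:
a(K, b) = 4
3*(71 + a(-3, 12)) = 3*(71 + 4) = 3*75 = 225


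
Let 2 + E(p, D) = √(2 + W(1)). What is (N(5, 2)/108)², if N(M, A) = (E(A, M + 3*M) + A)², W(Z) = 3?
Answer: 25/11664 ≈ 0.0021433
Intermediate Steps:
E(p, D) = -2 + √5 (E(p, D) = -2 + √(2 + 3) = -2 + √5)
N(M, A) = (-2 + A + √5)² (N(M, A) = ((-2 + √5) + A)² = (-2 + A + √5)²)
(N(5, 2)/108)² = ((-2 + 2 + √5)²/108)² = ((√5)²*(1/108))² = (5*(1/108))² = (5/108)² = 25/11664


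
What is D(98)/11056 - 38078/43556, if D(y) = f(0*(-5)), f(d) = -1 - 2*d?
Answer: -105258481/120388784 ≈ -0.87432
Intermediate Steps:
D(y) = -1 (D(y) = -1 - 0*(-5) = -1 - 2*0 = -1 + 0 = -1)
D(98)/11056 - 38078/43556 = -1/11056 - 38078/43556 = -1*1/11056 - 38078*1/43556 = -1/11056 - 19039/21778 = -105258481/120388784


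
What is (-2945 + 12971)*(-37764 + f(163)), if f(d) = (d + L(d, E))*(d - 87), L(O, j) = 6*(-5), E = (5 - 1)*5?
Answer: -277279056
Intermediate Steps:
E = 20 (E = 4*5 = 20)
L(O, j) = -30
f(d) = (-87 + d)*(-30 + d) (f(d) = (d - 30)*(d - 87) = (-30 + d)*(-87 + d) = (-87 + d)*(-30 + d))
(-2945 + 12971)*(-37764 + f(163)) = (-2945 + 12971)*(-37764 + (2610 + 163**2 - 117*163)) = 10026*(-37764 + (2610 + 26569 - 19071)) = 10026*(-37764 + 10108) = 10026*(-27656) = -277279056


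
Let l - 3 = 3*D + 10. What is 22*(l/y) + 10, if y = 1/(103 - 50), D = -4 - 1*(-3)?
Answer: 11670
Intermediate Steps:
D = -1 (D = -4 + 3 = -1)
y = 1/53 ≈ 0.018868
l = 10 (l = 3 + (3*(-1) + 10) = 3 + (-3 + 10) = 3 + 7 = 10)
22*(l/y) + 10 = 22*(10/(1/53)) + 10 = 22*(10*53) + 10 = 22*530 + 10 = 11660 + 10 = 11670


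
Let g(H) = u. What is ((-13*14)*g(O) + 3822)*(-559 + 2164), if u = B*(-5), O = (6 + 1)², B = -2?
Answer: 3213210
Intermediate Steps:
O = 49 (O = 7² = 49)
u = 10 (u = -2*(-5) = 10)
g(H) = 10
((-13*14)*g(O) + 3822)*(-559 + 2164) = (-13*14*10 + 3822)*(-559 + 2164) = (-182*10 + 3822)*1605 = (-1820 + 3822)*1605 = 2002*1605 = 3213210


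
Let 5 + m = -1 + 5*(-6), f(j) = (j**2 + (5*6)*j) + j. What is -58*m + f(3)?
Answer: 2190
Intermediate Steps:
f(j) = j**2 + 31*j (f(j) = (j**2 + 30*j) + j = j**2 + 31*j)
m = -36 (m = -5 + (-1 + 5*(-6)) = -5 + (-1 - 30) = -5 - 31 = -36)
-58*m + f(3) = -58*(-36) + 3*(31 + 3) = 2088 + 3*34 = 2088 + 102 = 2190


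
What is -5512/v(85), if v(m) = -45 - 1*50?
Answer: 5512/95 ≈ 58.021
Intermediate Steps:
v(m) = -95 (v(m) = -45 - 50 = -95)
-5512/v(85) = -5512/(-95) = -5512*(-1/95) = 5512/95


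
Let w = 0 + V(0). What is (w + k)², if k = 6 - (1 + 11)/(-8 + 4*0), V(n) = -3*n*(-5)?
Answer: 225/4 ≈ 56.250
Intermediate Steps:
V(n) = 15*n
w = 0 (w = 0 + 15*0 = 0 + 0 = 0)
k = 15/2 (k = 6 - 12/(-8 + 0) = 6 - 12/(-8) = 6 - 12*(-1)/8 = 6 - 1*(-3/2) = 6 + 3/2 = 15/2 ≈ 7.5000)
(w + k)² = (0 + 15/2)² = (15/2)² = 225/4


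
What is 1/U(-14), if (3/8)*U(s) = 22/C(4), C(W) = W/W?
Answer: 3/176 ≈ 0.017045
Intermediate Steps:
C(W) = 1
U(s) = 176/3 (U(s) = 8*(22/1)/3 = 8*(22*1)/3 = (8/3)*22 = 176/3)
1/U(-14) = 1/(176/3) = 3/176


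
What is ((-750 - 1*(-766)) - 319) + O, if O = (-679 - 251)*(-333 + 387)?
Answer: -50523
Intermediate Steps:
O = -50220 (O = -930*54 = -50220)
((-750 - 1*(-766)) - 319) + O = ((-750 - 1*(-766)) - 319) - 50220 = ((-750 + 766) - 319) - 50220 = (16 - 319) - 50220 = -303 - 50220 = -50523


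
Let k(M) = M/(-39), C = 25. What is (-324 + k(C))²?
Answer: 160300921/1521 ≈ 1.0539e+5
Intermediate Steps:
k(M) = -M/39 (k(M) = M*(-1/39) = -M/39)
(-324 + k(C))² = (-324 - 1/39*25)² = (-324 - 25/39)² = (-12661/39)² = 160300921/1521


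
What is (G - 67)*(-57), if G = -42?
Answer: 6213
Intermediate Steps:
(G - 67)*(-57) = (-42 - 67)*(-57) = -109*(-57) = 6213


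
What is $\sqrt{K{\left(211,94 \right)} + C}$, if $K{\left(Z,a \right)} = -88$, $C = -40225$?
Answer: $i \sqrt{40313} \approx 200.78 i$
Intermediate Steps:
$\sqrt{K{\left(211,94 \right)} + C} = \sqrt{-88 - 40225} = \sqrt{-40313} = i \sqrt{40313}$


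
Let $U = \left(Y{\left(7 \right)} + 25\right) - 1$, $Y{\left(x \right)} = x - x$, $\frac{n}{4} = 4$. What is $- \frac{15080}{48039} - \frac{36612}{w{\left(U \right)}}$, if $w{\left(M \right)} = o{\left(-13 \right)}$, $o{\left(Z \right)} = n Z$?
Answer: $\frac{438916807}{2498028} \approx 175.71$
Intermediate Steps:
$n = 16$ ($n = 4 \cdot 4 = 16$)
$o{\left(Z \right)} = 16 Z$
$Y{\left(x \right)} = 0$
$U = 24$ ($U = \left(0 + 25\right) - 1 = 25 - 1 = 24$)
$w{\left(M \right)} = -208$ ($w{\left(M \right)} = 16 \left(-13\right) = -208$)
$- \frac{15080}{48039} - \frac{36612}{w{\left(U \right)}} = - \frac{15080}{48039} - \frac{36612}{-208} = \left(-15080\right) \frac{1}{48039} - - \frac{9153}{52} = - \frac{15080}{48039} + \frac{9153}{52} = \frac{438916807}{2498028}$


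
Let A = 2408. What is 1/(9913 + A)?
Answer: 1/12321 ≈ 8.1162e-5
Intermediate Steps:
1/(9913 + A) = 1/(9913 + 2408) = 1/12321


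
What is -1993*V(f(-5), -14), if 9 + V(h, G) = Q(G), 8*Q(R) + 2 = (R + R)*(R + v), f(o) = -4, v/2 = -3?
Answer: -484299/4 ≈ -1.2107e+5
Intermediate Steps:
v = -6 (v = 2*(-3) = -6)
Q(R) = -¼ + R*(-6 + R)/4 (Q(R) = -¼ + ((R + R)*(R - 6))/8 = -¼ + ((2*R)*(-6 + R))/8 = -¼ + (2*R*(-6 + R))/8 = -¼ + R*(-6 + R)/4)
V(h, G) = -37/4 - 3*G/2 + G²/4 (V(h, G) = -9 + (-¼ - 3*G/2 + G²/4) = -37/4 - 3*G/2 + G²/4)
-1993*V(f(-5), -14) = -1993*(-37/4 - 3/2*(-14) + (¼)*(-14)²) = -1993*(-37/4 + 21 + (¼)*196) = -1993*(-37/4 + 21 + 49) = -1993*243/4 = -484299/4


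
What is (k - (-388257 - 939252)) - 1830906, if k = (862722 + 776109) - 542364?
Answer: 593070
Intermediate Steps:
k = 1096467 (k = 1638831 - 542364 = 1096467)
(k - (-388257 - 939252)) - 1830906 = (1096467 - (-388257 - 939252)) - 1830906 = (1096467 - 1*(-1327509)) - 1830906 = (1096467 + 1327509) - 1830906 = 2423976 - 1830906 = 593070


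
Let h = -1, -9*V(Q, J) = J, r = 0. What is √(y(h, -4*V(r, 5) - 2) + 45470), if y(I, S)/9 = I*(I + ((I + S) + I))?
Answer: 3*√5055 ≈ 213.30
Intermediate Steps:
V(Q, J) = -J/9
y(I, S) = 9*I*(S + 3*I) (y(I, S) = 9*(I*(I + ((I + S) + I))) = 9*(I*(I + (S + 2*I))) = 9*(I*(S + 3*I)) = 9*I*(S + 3*I))
√(y(h, -4*V(r, 5) - 2) + 45470) = √(9*(-1)*((-(-4)*5/9 - 2) + 3*(-1)) + 45470) = √(9*(-1)*((-4*(-5/9) - 2) - 3) + 45470) = √(9*(-1)*((20/9 - 2) - 3) + 45470) = √(9*(-1)*(2/9 - 3) + 45470) = √(9*(-1)*(-25/9) + 45470) = √(25 + 45470) = √45495 = 3*√5055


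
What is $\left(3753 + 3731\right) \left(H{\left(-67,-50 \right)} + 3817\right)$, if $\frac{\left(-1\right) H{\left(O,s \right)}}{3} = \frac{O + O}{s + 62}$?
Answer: $28817142$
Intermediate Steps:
$H{\left(O,s \right)} = - \frac{6 O}{62 + s}$ ($H{\left(O,s \right)} = - 3 \frac{O + O}{s + 62} = - 3 \frac{2 O}{62 + s} = - \frac{6 O}{62 + s}$)
$\left(3753 + 3731\right) \left(H{\left(-67,-50 \right)} + 3817\right) = \left(3753 + 3731\right) \left(\left(-6\right) \left(-67\right) \frac{1}{62 - 50} + 3817\right) = 7484 \left(\left(-6\right) \left(-67\right) \frac{1}{12} + 3817\right) = 7484 \left(\frac{67}{2} + 3817\right) = 7484 \cdot \frac{7701}{2} = 28817142$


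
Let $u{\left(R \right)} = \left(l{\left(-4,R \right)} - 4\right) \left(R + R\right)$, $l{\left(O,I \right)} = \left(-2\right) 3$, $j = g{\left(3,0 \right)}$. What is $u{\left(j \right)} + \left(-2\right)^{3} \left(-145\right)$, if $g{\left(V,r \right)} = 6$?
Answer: $1040$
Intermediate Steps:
$j = 6$
$l{\left(O,I \right)} = -6$
$u{\left(R \right)} = - 20 R$ ($u{\left(R \right)} = \left(-6 - 4\right) \left(R + R\right) = - 10 \cdot 2 R = - 20 R$)
$u{\left(j \right)} + \left(-2\right)^{3} \left(-145\right) = \left(-20\right) 6 + \left(-2\right)^{3} \left(-145\right) = -120 - -1160 = -120 + 1160 = 1040$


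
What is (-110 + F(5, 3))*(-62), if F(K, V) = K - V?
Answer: 6696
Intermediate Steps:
(-110 + F(5, 3))*(-62) = (-110 + (5 - 1*3))*(-62) = (-110 + (5 - 3))*(-62) = (-110 + 2)*(-62) = -108*(-62) = 6696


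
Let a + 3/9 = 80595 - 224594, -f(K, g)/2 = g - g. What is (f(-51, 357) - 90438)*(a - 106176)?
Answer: 22625356796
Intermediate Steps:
f(K, g) = 0 (f(K, g) = -2*(g - g) = -2*0 = 0)
a = -431998/3 (a = -⅓ + (80595 - 224594) = -⅓ - 143999 = -431998/3 ≈ -1.4400e+5)
(f(-51, 357) - 90438)*(a - 106176) = (0 - 90438)*(-431998/3 - 106176) = -90438*(-750526/3) = 22625356796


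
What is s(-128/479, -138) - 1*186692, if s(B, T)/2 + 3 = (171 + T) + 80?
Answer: -186472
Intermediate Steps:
s(B, T) = 496 + 2*T (s(B, T) = -6 + 2*((171 + T) + 80) = -6 + 2*(251 + T) = -6 + (502 + 2*T) = 496 + 2*T)
s(-128/479, -138) - 1*186692 = (496 + 2*(-138)) - 1*186692 = (496 - 276) - 186692 = 220 - 186692 = -186472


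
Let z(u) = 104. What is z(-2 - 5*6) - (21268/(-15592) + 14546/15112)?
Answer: 1537483525/14726644 ≈ 104.40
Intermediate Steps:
z(-2 - 5*6) - (21268/(-15592) + 14546/15112) = 104 - (21268/(-15592) + 14546/15112) = 104 - (21268*(-1/15592) + 14546*(1/15112)) = 104 - (-5317/3898 + 7273/7556) = 104 - 1*(-5912549/14726644) = 104 + 5912549/14726644 = 1537483525/14726644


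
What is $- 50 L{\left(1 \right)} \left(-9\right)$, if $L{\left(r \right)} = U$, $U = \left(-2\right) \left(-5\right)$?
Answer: $4500$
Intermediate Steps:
$U = 10$
$L{\left(r \right)} = 10$
$- 50 L{\left(1 \right)} \left(-9\right) = \left(-50\right) 10 \left(-9\right) = \left(-500\right) \left(-9\right) = 4500$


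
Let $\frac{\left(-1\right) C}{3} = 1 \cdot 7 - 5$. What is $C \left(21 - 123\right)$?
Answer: $612$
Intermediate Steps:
$C = -6$ ($C = - 3 \left(1 \cdot 7 - 5\right) = - 3 \left(7 - 5\right) = \left(-3\right) 2 = -6$)
$C \left(21 - 123\right) = - 6 \left(21 - 123\right) = \left(-6\right) \left(-102\right) = 612$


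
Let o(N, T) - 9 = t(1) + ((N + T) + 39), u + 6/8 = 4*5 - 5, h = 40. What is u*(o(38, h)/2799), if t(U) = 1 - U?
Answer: 399/622 ≈ 0.64148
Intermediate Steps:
u = 57/4 (u = -¾ + (4*5 - 5) = -¾ + (20 - 5) = -¾ + 15 = 57/4 ≈ 14.250)
o(N, T) = 48 + N + T (o(N, T) = 9 + ((1 - 1*1) + ((N + T) + 39)) = 9 + ((1 - 1) + (39 + N + T)) = 9 + (0 + (39 + N + T)) = 9 + (39 + N + T) = 48 + N + T)
u*(o(38, h)/2799) = 57*((48 + 38 + 40)/2799)/4 = 57*(126*(1/2799))/4 = (57/4)*(14/311) = 399/622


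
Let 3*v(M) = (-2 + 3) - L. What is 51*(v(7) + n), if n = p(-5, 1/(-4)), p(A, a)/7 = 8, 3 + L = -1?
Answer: 2941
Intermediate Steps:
L = -4 (L = -3 - 1 = -4)
p(A, a) = 56 (p(A, a) = 7*8 = 56)
n = 56
v(M) = 5/3 (v(M) = ((-2 + 3) - 1*(-4))/3 = (1 + 4)/3 = (⅓)*5 = 5/3)
51*(v(7) + n) = 51*(5/3 + 56) = 51*(173/3) = 2941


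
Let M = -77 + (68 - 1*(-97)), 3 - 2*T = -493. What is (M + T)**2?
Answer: 112896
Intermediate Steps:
T = 248 (T = 3/2 - 1/2*(-493) = 3/2 + 493/2 = 248)
M = 88 (M = -77 + (68 + 97) = -77 + 165 = 88)
(M + T)**2 = (88 + 248)**2 = 336**2 = 112896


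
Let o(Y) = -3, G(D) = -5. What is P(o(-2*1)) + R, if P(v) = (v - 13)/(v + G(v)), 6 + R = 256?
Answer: 252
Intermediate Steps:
R = 250 (R = -6 + 256 = 250)
P(v) = (-13 + v)/(-5 + v) (P(v) = (v - 13)/(v - 5) = (-13 + v)/(-5 + v))
P(o(-2*1)) + R = (-13 - 3)/(-5 - 3) + 250 = -16/(-8) + 250 = -1/8*(-16) + 250 = 2 + 250 = 252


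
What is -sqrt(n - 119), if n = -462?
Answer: -I*sqrt(581) ≈ -24.104*I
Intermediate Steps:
-sqrt(n - 119) = -sqrt(-462 - 119) = -sqrt(-581) = -I*sqrt(581)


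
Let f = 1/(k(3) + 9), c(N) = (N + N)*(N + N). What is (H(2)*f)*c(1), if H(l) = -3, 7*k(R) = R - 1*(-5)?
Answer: -84/71 ≈ -1.1831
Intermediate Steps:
k(R) = 5/7 + R/7 (k(R) = (R - 1*(-5))/7 = (R + 5)/7 = (5 + R)/7 = 5/7 + R/7)
c(N) = 4*N² (c(N) = (2*N)*(2*N) = 4*N²)
f = 7/71 (f = 1/((5/7 + (⅐)*3) + 9) = 1/((5/7 + 3/7) + 9) = 1/(8/7 + 9) = 1/(71/7) = 7/71 ≈ 0.098592)
(H(2)*f)*c(1) = (-3*7/71)*(4*1²) = -84/71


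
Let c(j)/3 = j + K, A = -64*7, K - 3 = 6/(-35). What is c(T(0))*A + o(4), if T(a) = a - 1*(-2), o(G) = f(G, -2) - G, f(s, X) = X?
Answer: -32478/5 ≈ -6495.6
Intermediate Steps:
K = 99/35 (K = 3 + 6/(-35) = 3 + 6*(-1/35) = 3 - 6/35 = 99/35 ≈ 2.8286)
o(G) = -2 - G
A = -448
T(a) = 2 + a (T(a) = a + 2 = 2 + a)
c(j) = 297/35 + 3*j (c(j) = 3*(j + 99/35) = 3*(99/35 + j) = 297/35 + 3*j)
c(T(0))*A + o(4) = (297/35 + 3*(2 + 0))*(-448) + (-2 - 1*4) = (297/35 + 3*2)*(-448) + (-2 - 4) = (297/35 + 6)*(-448) - 6 = (507/35)*(-448) - 6 = -32448/5 - 6 = -32478/5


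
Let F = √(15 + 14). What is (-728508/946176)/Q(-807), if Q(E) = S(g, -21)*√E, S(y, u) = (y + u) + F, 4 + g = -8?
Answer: -60709*I*√807/2043883520 - 5519*I*√23403/6131650560 ≈ -0.00098148*I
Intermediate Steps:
g = -12 (g = -4 - 8 = -12)
F = √29 ≈ 5.3852
S(y, u) = u + y + √29 (S(y, u) = (y + u) + √29 = (u + y) + √29 = u + y + √29)
Q(E) = √E*(-33 + √29) (Q(E) = (-21 - 12 + √29)*√E = (-33 + √29)*√E = √E*(-33 + √29))
(-728508/946176)/Q(-807) = (-728508/946176)/((√(-807)*(-33 + √29))) = (-728508*1/946176)/(((I*√807)*(-33 + √29))) = -5519*(-I*√807/(807*(-33 + √29)))/7168 = -(-5519)*I*√807/(5784576*(-33 + √29)) = 5519*I*√807/(5784576*(-33 + √29))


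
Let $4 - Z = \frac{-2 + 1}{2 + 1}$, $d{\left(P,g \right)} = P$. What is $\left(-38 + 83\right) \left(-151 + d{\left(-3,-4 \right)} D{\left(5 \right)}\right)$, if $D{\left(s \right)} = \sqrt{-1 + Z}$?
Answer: $-6795 - 45 \sqrt{30} \approx -7041.5$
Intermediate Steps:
$Z = \frac{13}{3}$ ($Z = 4 - \frac{-2 + 1}{2 + 1} = 4 - - \frac{1}{3} = 4 + \frac{1}{3} = \frac{13}{3} \approx 4.3333$)
$D{\left(s \right)} = \frac{\sqrt{30}}{3}$ ($D{\left(s \right)} = \sqrt{-1 + \frac{13}{3}} = \sqrt{\frac{10}{3}} = \frac{\sqrt{30}}{3}$)
$\left(-38 + 83\right) \left(-151 + d{\left(-3,-4 \right)} D{\left(5 \right)}\right) = \left(-38 + 83\right) \left(-151 - 3 \frac{\sqrt{30}}{3}\right) = 45 \left(-151 - \sqrt{30}\right) = -6795 - 45 \sqrt{30}$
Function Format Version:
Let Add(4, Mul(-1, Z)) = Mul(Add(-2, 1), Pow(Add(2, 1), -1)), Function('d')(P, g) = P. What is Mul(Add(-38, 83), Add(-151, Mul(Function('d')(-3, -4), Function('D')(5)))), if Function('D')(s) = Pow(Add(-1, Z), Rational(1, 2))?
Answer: Add(-6795, Mul(-45, Pow(30, Rational(1, 2)))) ≈ -7041.5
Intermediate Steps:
Z = Rational(13, 3) (Z = Add(4, Mul(-1, Mul(Add(-2, 1), Pow(Add(2, 1), -1)))) = Add(4, Mul(-1, Mul(-1, Pow(3, -1)))) = Add(4, Mul(-1, Mul(-1, Rational(1, 3)))) = Add(4, Mul(-1, Rational(-1, 3))) = Add(4, Rational(1, 3)) = Rational(13, 3) ≈ 4.3333)
Function('D')(s) = Mul(Rational(1, 3), Pow(30, Rational(1, 2))) (Function('D')(s) = Pow(Add(-1, Rational(13, 3)), Rational(1, 2)) = Pow(Rational(10, 3), Rational(1, 2)) = Mul(Rational(1, 3), Pow(30, Rational(1, 2))))
Mul(Add(-38, 83), Add(-151, Mul(Function('d')(-3, -4), Function('D')(5)))) = Mul(Add(-38, 83), Add(-151, Mul(-3, Mul(Rational(1, 3), Pow(30, Rational(1, 2)))))) = Mul(45, Add(-151, Mul(-1, Pow(30, Rational(1, 2))))) = Add(-6795, Mul(-45, Pow(30, Rational(1, 2))))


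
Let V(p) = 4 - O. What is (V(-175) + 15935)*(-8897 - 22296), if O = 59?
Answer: -495344840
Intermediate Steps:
V(p) = -55 (V(p) = 4 - 1*59 = 4 - 59 = -55)
(V(-175) + 15935)*(-8897 - 22296) = (-55 + 15935)*(-8897 - 22296) = 15880*(-31193) = -495344840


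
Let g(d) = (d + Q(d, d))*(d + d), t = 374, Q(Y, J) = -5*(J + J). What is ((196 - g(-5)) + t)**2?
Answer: 1040400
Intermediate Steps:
Q(Y, J) = -10*J
g(d) = -18*d**2 (g(d) = (d - 10*d)*(d + d) = (-9*d)*(2*d) = -18*d**2)
((196 - g(-5)) + t)**2 = ((196 - (-18)*(-5)**2) + 374)**2 = ((196 - (-18)*25) + 374)**2 = ((196 - 1*(-450)) + 374)**2 = ((196 + 450) + 374)**2 = (646 + 374)**2 = 1020**2 = 1040400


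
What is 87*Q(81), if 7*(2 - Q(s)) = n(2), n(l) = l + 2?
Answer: 870/7 ≈ 124.29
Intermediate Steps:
n(l) = 2 + l
Q(s) = 10/7 (Q(s) = 2 - (2 + 2)/7 = 2 - 1/7*4 = 2 - 4/7 = 10/7)
87*Q(81) = 87*(10/7) = 870/7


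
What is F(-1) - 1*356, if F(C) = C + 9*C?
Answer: -366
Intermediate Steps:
F(C) = 10*C
F(-1) - 1*356 = 10*(-1) - 1*356 = -10 - 356 = -366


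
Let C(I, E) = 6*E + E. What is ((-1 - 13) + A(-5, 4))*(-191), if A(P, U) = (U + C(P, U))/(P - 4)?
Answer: 30178/9 ≈ 3353.1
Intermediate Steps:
C(I, E) = 7*E
A(P, U) = 8*U/(-4 + P) (A(P, U) = (U + 7*U)/(P - 4) = (8*U)/(-4 + P) = 8*U/(-4 + P))
((-1 - 13) + A(-5, 4))*(-191) = ((-1 - 13) + 8*4/(-4 - 5))*(-191) = (-14 + 8*4/(-9))*(-191) = (-14 + 8*4*(-1/9))*(-191) = (-14 - 32/9)*(-191) = -158/9*(-191) = 30178/9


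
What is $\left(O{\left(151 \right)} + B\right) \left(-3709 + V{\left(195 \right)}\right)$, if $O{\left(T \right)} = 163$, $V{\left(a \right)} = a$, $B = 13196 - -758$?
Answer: $-49607138$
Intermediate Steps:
$B = 13954$ ($B = 13196 + 758 = 13954$)
$\left(O{\left(151 \right)} + B\right) \left(-3709 + V{\left(195 \right)}\right) = \left(163 + 13954\right) \left(-3709 + 195\right) = 14117 \left(-3514\right) = -49607138$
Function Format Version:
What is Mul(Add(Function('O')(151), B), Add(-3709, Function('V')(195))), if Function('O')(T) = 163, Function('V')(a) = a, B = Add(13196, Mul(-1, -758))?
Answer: -49607138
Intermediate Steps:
B = 13954 (B = Add(13196, 758) = 13954)
Mul(Add(Function('O')(151), B), Add(-3709, Function('V')(195))) = Mul(Add(163, 13954), Add(-3709, 195)) = Mul(14117, -3514) = -49607138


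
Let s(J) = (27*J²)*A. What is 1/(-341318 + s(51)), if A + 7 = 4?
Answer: -1/551999 ≈ -1.8116e-6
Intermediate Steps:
A = -3 (A = -7 + 4 = -3)
s(J) = -81*J² (s(J) = (27*J²)*(-3) = -81*J²)
1/(-341318 + s(51)) = 1/(-341318 - 81*51²) = 1/(-341318 - 81*2601) = 1/(-341318 - 210681) = 1/(-551999) = -1/551999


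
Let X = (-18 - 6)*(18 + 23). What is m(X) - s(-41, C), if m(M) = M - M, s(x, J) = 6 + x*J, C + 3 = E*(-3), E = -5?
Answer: 486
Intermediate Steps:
X = -984 (X = -24*41 = -984)
C = 12 (C = -3 - 5*(-3) = -3 + 15 = 12)
s(x, J) = 6 + J*x
m(M) = 0
m(X) - s(-41, C) = 0 - (6 + 12*(-41)) = 0 - (6 - 492) = 0 - 1*(-486) = 0 + 486 = 486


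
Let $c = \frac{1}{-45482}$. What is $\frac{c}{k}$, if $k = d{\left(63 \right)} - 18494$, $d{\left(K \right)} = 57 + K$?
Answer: $\frac{1}{835686268} \approx 1.1966 \cdot 10^{-9}$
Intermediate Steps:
$c = - \frac{1}{45482} \approx -2.1987 \cdot 10^{-5}$
$k = -18374$ ($k = \left(57 + 63\right) - 18494 = 120 - 18494 = -18374$)
$\frac{c}{k} = - \frac{1}{45482 \left(-18374\right)} = \left(- \frac{1}{45482}\right) \left(- \frac{1}{18374}\right) = \frac{1}{835686268}$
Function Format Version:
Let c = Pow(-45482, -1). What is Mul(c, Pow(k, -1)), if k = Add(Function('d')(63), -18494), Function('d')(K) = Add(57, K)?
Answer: Rational(1, 835686268) ≈ 1.1966e-9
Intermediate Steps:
c = Rational(-1, 45482) ≈ -2.1987e-5
k = -18374 (k = Add(Add(57, 63), -18494) = Add(120, -18494) = -18374)
Mul(c, Pow(k, -1)) = Mul(Rational(-1, 45482), Pow(-18374, -1)) = Mul(Rational(-1, 45482), Rational(-1, 18374)) = Rational(1, 835686268)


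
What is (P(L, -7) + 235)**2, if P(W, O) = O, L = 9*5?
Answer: 51984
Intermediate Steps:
L = 45
(P(L, -7) + 235)**2 = (-7 + 235)**2 = 228**2 = 51984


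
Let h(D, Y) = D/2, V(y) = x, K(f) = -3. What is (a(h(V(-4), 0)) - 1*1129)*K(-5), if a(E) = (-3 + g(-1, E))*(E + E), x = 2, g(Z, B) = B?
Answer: 3399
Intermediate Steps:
V(y) = 2
h(D, Y) = D/2 (h(D, Y) = D*(1/2) = D/2)
a(E) = 2*E*(-3 + E) (a(E) = (-3 + E)*(E + E) = (-3 + E)*(2*E) = 2*E*(-3 + E))
(a(h(V(-4), 0)) - 1*1129)*K(-5) = (2*((1/2)*2)*(-3 + (1/2)*2) - 1*1129)*(-3) = (2*1*(-3 + 1) - 1129)*(-3) = (2*1*(-2) - 1129)*(-3) = (-4 - 1129)*(-3) = -1133*(-3) = 3399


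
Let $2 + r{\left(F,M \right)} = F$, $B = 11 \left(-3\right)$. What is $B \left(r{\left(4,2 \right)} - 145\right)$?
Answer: $4719$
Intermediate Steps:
$B = -33$
$r{\left(F,M \right)} = -2 + F$
$B \left(r{\left(4,2 \right)} - 145\right) = - 33 \left(\left(-2 + 4\right) - 145\right) = - 33 \left(2 - 145\right) = \left(-33\right) \left(-143\right) = 4719$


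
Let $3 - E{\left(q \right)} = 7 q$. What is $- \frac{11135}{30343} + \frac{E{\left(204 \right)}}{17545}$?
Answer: $- \frac{47720470}{106473587} \approx -0.44819$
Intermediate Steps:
$E{\left(q \right)} = 3 - 7 q$
$- \frac{11135}{30343} + \frac{E{\left(204 \right)}}{17545} = - \frac{11135}{30343} + \frac{3 - 1428}{17545} = \left(-11135\right) \frac{1}{30343} + \left(3 - 1428\right) \frac{1}{17545} = - \frac{11135}{30343} - \frac{285}{3509} = - \frac{47720470}{106473587}$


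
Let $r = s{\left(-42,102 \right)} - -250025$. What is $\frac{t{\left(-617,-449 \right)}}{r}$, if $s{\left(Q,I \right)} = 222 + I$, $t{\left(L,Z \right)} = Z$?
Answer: $- \frac{449}{250349} \approx -0.0017935$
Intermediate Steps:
$r = 250349$ ($r = \left(222 + 102\right) - -250025 = 324 + 250025 = 250349$)
$\frac{t{\left(-617,-449 \right)}}{r} = - \frac{449}{250349}$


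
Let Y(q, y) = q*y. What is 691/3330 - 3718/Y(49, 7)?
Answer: -12143927/1142190 ≈ -10.632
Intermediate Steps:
691/3330 - 3718/Y(49, 7) = 691/3330 - 3718/(49*7) = 691*(1/3330) - 3718/343 = 691/3330 - 3718*1/343 = 691/3330 - 3718/343 = -12143927/1142190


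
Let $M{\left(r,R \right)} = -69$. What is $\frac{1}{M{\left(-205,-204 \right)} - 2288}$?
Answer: $- \frac{1}{2357} \approx -0.00042427$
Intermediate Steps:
$\frac{1}{M{\left(-205,-204 \right)} - 2288} = \frac{1}{-69 - 2288} = \frac{1}{-2357} = - \frac{1}{2357}$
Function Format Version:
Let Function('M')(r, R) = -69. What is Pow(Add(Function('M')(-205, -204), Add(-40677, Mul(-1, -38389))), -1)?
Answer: Rational(-1, 2357) ≈ -0.00042427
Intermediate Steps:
Pow(Add(Function('M')(-205, -204), Add(-40677, Mul(-1, -38389))), -1) = Pow(Add(-69, Add(-40677, Mul(-1, -38389))), -1) = Pow(Add(-69, Add(-40677, 38389)), -1) = Pow(Add(-69, -2288), -1) = Pow(-2357, -1) = Rational(-1, 2357)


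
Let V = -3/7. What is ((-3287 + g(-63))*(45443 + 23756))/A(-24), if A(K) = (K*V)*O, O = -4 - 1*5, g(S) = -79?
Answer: 90581491/36 ≈ 2.5162e+6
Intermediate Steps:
V = -3/7 (V = -3*⅐ = -3/7 ≈ -0.42857)
O = -9 (O = -4 - 5 = -9)
A(K) = 27*K/7 (A(K) = (K*(-3/7))*(-9) = -3*K/7*(-9) = 27*K/7)
((-3287 + g(-63))*(45443 + 23756))/A(-24) = ((-3287 - 79)*(45443 + 23756))/(((27/7)*(-24))) = (-3366*69199)/(-648/7) = -232923834*(-7/648) = 90581491/36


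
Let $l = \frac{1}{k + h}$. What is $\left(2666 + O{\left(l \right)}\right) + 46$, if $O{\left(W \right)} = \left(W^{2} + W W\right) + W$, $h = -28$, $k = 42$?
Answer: $\frac{132892}{49} \approx 2712.1$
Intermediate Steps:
$l = \frac{1}{14}$ ($l = \frac{1}{42 - 28} = \frac{1}{14} \approx 0.071429$)
$O{\left(W \right)} = W + 2 W^{2}$ ($O{\left(W \right)} = \left(W^{2} + W^{2}\right) + W = 2 W^{2} + W = W + 2 W^{2}$)
$\left(2666 + O{\left(l \right)}\right) + 46 = \left(2666 + \frac{1 + 2 \cdot \frac{1}{14}}{14}\right) + 46 = \left(2666 + \frac{1 + \frac{1}{7}}{14}\right) + 46 = \left(2666 + \frac{1}{14} \cdot \frac{8}{7}\right) + 46 = \left(2666 + \frac{4}{49}\right) + 46 = \frac{130638}{49} + 46 = \frac{132892}{49}$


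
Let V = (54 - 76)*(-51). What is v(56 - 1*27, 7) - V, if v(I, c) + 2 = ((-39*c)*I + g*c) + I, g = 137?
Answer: -8053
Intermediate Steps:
v(I, c) = -2 + I + 137*c - 39*I*c (v(I, c) = -2 + (((-39*c)*I + 137*c) + I) = -2 + ((-39*I*c + 137*c) + I) = -2 + ((137*c - 39*I*c) + I) = -2 + (I + 137*c - 39*I*c) = -2 + I + 137*c - 39*I*c)
V = 1122 (V = -22*(-51) = 1122)
v(56 - 1*27, 7) - V = (-2 + (56 - 1*27) + 137*7 - 39*(56 - 1*27)*7) - 1*1122 = (-2 + (56 - 27) + 959 - 39*(56 - 27)*7) - 1122 = (-2 + 29 + 959 - 39*29*7) - 1122 = (-2 + 29 + 959 - 7917) - 1122 = -6931 - 1122 = -8053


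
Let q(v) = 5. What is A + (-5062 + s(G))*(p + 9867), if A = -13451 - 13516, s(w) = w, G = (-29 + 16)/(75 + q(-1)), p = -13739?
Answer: 97868631/5 ≈ 1.9574e+7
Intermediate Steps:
G = -13/80 (G = (-29 + 16)/(75 + 5) = -13/80 ≈ -0.16250)
A = -26967
A + (-5062 + s(G))*(p + 9867) = -26967 + (-5062 - 13/80)*(-13739 + 9867) = -26967 - 404973/80*(-3872) = -26967 + 98003466/5 = 97868631/5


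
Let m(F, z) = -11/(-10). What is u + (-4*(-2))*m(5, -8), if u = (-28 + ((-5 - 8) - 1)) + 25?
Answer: -41/5 ≈ -8.2000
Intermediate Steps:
m(F, z) = 11/10 (m(F, z) = -11*(-1/10) = 11/10)
u = -17 (u = (-28 + (-13 - 1)) + 25 = (-28 - 14) + 25 = -42 + 25 = -17)
u + (-4*(-2))*m(5, -8) = -17 - 4*(-2)*(11/10) = -17 + 8*(11/10) = -17 + 44/5 = -41/5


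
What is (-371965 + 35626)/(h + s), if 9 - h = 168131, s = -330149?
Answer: 336339/498271 ≈ 0.67501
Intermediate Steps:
h = -168122 (h = 9 - 1*168131 = 9 - 168131 = -168122)
(-371965 + 35626)/(h + s) = (-371965 + 35626)/(-168122 - 330149) = -336339/(-498271) = -336339*(-1/498271) = 336339/498271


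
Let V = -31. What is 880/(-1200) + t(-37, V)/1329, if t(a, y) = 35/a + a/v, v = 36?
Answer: -6503981/8851140 ≈ -0.73482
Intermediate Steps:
t(a, y) = 35/a + a/36
880/(-1200) + t(-37, V)/1329 = 880/(-1200) + (35/(-37) + (1/36)*(-37))/1329 = 880*(-1/1200) + (35*(-1/37) - 37/36)*(1/1329) = -11/15 + (-35/37 - 37/36)*(1/1329) = -11/15 - 2629/1332*1/1329 = -11/15 - 2629/1770228 = -6503981/8851140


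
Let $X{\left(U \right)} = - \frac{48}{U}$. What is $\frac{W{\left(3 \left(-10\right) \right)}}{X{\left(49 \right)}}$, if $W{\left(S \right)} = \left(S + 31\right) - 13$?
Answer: $\frac{49}{4} \approx 12.25$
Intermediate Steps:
$W{\left(S \right)} = 18 + S$ ($W{\left(S \right)} = \left(31 + S\right) - 13 = 18 + S$)
$\frac{W{\left(3 \left(-10\right) \right)}}{X{\left(49 \right)}} = \frac{18 + 3 \left(-10\right)}{\left(-48\right) \frac{1}{49}} = \frac{18 - 30}{\left(-48\right) \frac{1}{49}} = - \frac{12}{- \frac{48}{49}} = \left(-12\right) \left(- \frac{49}{48}\right) = \frac{49}{4}$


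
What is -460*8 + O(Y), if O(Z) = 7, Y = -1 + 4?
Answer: -3673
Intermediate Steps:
Y = 3
-460*8 + O(Y) = -460*8 + 7 = -92*40 + 7 = -3680 + 7 = -3673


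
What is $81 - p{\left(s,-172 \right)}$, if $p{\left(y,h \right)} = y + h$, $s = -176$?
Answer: $429$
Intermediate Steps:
$p{\left(y,h \right)} = h + y$
$81 - p{\left(s,-172 \right)} = 81 - \left(-172 - 176\right) = 81 - -348 = 81 + 348 = 429$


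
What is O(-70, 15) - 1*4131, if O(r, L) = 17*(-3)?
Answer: -4182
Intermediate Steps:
O(r, L) = -51
O(-70, 15) - 1*4131 = -51 - 1*4131 = -51 - 4131 = -4182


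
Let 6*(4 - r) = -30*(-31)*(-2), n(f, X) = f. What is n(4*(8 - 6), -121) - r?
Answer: -306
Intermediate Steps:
r = 314 (r = 4 - (-30*(-31))*(-2)/6 = 4 - 155*(-2) = 4 - ⅙*(-1860) = 4 + 310 = 314)
n(4*(8 - 6), -121) - r = 4*(8 - 6) - 1*314 = 4*2 - 314 = 8 - 314 = -306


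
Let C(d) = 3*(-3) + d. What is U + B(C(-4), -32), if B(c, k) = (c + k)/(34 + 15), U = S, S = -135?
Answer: -6660/49 ≈ -135.92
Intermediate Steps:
C(d) = -9 + d
U = -135
B(c, k) = c/49 + k/49 (B(c, k) = (c + k)/49 = (c + k)*(1/49) = c/49 + k/49)
U + B(C(-4), -32) = -135 + ((-9 - 4)/49 + (1/49)*(-32)) = -135 + ((1/49)*(-13) - 32/49) = -135 + (-13/49 - 32/49) = -135 - 45/49 = -6660/49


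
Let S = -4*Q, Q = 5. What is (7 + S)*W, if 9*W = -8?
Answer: 104/9 ≈ 11.556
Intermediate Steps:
W = -8/9 (W = (1/9)*(-8) = -8/9 ≈ -0.88889)
S = -20 (S = -4*5 = -20)
(7 + S)*W = (7 - 20)*(-8/9) = -13*(-8/9) = 104/9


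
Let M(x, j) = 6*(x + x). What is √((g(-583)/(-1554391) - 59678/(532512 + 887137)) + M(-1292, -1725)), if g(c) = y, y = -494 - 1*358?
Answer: I*√75496606270344577426919484674/2206689628759 ≈ 124.52*I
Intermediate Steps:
y = -852 (y = -494 - 358 = -852)
M(x, j) = 12*x (M(x, j) = 6*(2*x) = 12*x)
g(c) = -852
√((g(-583)/(-1554391) - 59678/(532512 + 887137)) + M(-1292, -1725)) = √((-852/(-1554391) - 59678/(532512 + 887137)) + 12*(-1292)) = √((-852*(-1/1554391) - 59678/1419649) - 15504) = √((852/1554391 - 59678*1/1419649) - 15504) = √((852/1554391 - 59678/1419649) - 15504) = √(-91553405150/2206689628759 - 15504) = √(-34212607557684686/2206689628759) = I*√75496606270344577426919484674/2206689628759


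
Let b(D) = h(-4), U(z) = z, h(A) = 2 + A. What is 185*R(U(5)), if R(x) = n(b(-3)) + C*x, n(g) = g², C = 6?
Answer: 6290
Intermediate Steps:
b(D) = -2 (b(D) = 2 - 4 = -2)
R(x) = 4 + 6*x (R(x) = (-2)² + 6*x = 4 + 6*x)
185*R(U(5)) = 185*(4 + 6*5) = 185*(4 + 30) = 185*34 = 6290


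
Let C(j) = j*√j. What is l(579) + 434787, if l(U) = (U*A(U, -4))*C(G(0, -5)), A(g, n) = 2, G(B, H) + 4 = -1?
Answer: 434787 - 5790*I*√5 ≈ 4.3479e+5 - 12947.0*I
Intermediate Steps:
G(B, H) = -5 (G(B, H) = -4 - 1 = -5)
C(j) = j^(3/2)
l(U) = -10*I*U*√5 (l(U) = (U*2)*(-5)^(3/2) = (2*U)*(-5*I*√5) = -10*I*U*√5)
l(579) + 434787 = -10*I*579*√5 + 434787 = -5790*I*√5 + 434787 = 434787 - 5790*I*√5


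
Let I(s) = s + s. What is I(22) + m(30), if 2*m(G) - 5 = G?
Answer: 123/2 ≈ 61.500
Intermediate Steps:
I(s) = 2*s
m(G) = 5/2 + G/2
I(22) + m(30) = 2*22 + (5/2 + (½)*30) = 44 + (5/2 + 15) = 44 + 35/2 = 123/2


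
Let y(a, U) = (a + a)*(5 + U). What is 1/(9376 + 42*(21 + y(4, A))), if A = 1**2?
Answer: 1/12274 ≈ 8.1473e-5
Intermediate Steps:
A = 1
y(a, U) = 2*a*(5 + U) (y(a, U) = (2*a)*(5 + U) = 2*a*(5 + U))
1/(9376 + 42*(21 + y(4, A))) = 1/(9376 + 42*(21 + 2*4*(5 + 1))) = 1/(9376 + 42*(21 + 2*4*6)) = 1/(9376 + 42*(21 + 48)) = 1/(9376 + 42*69) = 1/(9376 + 2898) = 1/12274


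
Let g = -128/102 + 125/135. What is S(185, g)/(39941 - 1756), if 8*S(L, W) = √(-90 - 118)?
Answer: I*√13/76370 ≈ 4.7212e-5*I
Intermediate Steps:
g = -151/459 (g = -128*1/102 + 125*(1/135) = -64/51 + 25/27 = -151/459 ≈ -0.32898)
S(L, W) = I*√13/2 (S(L, W) = √(-90 - 118)/8 = √(-208)/8 = (4*I*√13)/8 = I*√13/2)
S(185, g)/(39941 - 1756) = (I*√13/2)/(39941 - 1756) = (I*√13/2)/38185 = (I*√13/2)*(1/38185) = I*√13/76370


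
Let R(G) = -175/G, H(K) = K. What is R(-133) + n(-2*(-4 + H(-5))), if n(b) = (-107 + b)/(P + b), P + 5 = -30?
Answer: 2116/323 ≈ 6.5511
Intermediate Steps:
P = -35 (P = -5 - 30 = -35)
n(b) = (-107 + b)/(-35 + b)
R(-133) + n(-2*(-4 + H(-5))) = -175/(-133) + (-107 - 2*(-4 - 5))/(-35 - 2*(-4 - 5)) = -175*(-1/133) + (-107 - 2*(-9))/(-35 - 2*(-9)) = 25/19 + (-107 + 18)/(-35 + 18) = 25/19 - 89/(-17) = 25/19 - 1/17*(-89) = 25/19 + 89/17 = 2116/323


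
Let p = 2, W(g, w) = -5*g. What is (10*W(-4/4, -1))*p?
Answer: 100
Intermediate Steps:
(10*W(-4/4, -1))*p = (10*(-(-20)/4))*2 = (10*(-5*(-1)))*2 = (10*5)*2 = 50*2 = 100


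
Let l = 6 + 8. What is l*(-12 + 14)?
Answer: 28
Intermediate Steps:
l = 14
l*(-12 + 14) = 14*(-12 + 14) = 14*2 = 28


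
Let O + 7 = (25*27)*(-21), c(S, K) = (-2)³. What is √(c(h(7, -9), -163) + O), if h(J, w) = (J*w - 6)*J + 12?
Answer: I*√14190 ≈ 119.12*I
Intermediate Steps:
h(J, w) = 12 + J*(-6 + J*w) (h(J, w) = (-6 + J*w)*J + 12 = J*(-6 + J*w) + 12 = 12 + J*(-6 + J*w))
c(S, K) = -8
O = -14182 (O = -7 + (25*27)*(-21) = -7 + 675*(-21) = -7 - 14175 = -14182)
√(c(h(7, -9), -163) + O) = √(-8 - 14182) = √(-14190) = I*√14190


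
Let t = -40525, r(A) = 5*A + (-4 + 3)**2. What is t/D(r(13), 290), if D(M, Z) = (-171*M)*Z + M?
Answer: 40525/3272874 ≈ 0.012382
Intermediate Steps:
r(A) = 1 + 5*A (r(A) = 5*A + (-1)**2 = 5*A + 1 = 1 + 5*A)
D(M, Z) = M - 171*M*Z (D(M, Z) = -171*M*Z + M = M - 171*M*Z)
t/D(r(13), 290) = -40525*1/((1 - 171*290)*(1 + 5*13)) = -40525*1/((1 - 49590)*(1 + 65)) = -40525/(66*(-49589)) = -40525/(-3272874) = -40525*(-1/3272874) = 40525/3272874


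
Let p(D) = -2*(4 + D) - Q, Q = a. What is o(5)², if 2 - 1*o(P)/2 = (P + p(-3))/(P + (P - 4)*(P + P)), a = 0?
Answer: 324/25 ≈ 12.960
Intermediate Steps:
Q = 0
p(D) = -8 - 2*D (p(D) = -2*(4 + D) - 1*0 = (-8 - 2*D) + 0 = -8 - 2*D)
o(P) = 4 - 2*(-2 + P)/(P + 2*P*(-4 + P)) (o(P) = 4 - 2*(P + (-8 - 2*(-3)))/(P + (P - 4)*(P + P)) = 4 - 2*(P + (-8 + 6))/(P + (-4 + P)*(2*P)) = 4 - 2*(P - 2)/(P + 2*P*(-4 + P)) = 4 - 2*(-2 + P)/(P + 2*P*(-4 + P)))
o(5)² = (2*(2 - 15*5 + 4*5²)/(5*(-7 + 2*5)))² = (2*(⅕)*(2 - 75 + 4*25)/(-7 + 10))² = (2*(⅕)*(2 - 75 + 100)/3)² = (2*(⅕)*(⅓)*27)² = (18/5)² = 324/25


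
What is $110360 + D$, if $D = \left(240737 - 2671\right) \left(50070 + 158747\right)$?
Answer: $49712338282$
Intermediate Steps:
$D = 49712227922$ ($D = 238066 \cdot 208817 = 49712227922$)
$110360 + D = 110360 + 49712227922 = 49712338282$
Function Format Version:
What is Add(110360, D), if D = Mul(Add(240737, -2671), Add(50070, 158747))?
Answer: 49712338282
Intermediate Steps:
D = 49712227922 (D = Mul(238066, 208817) = 49712227922)
Add(110360, D) = Add(110360, 49712227922) = 49712338282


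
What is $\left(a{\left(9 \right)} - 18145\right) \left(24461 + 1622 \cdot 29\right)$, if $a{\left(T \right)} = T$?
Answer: $-1296705864$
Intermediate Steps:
$\left(a{\left(9 \right)} - 18145\right) \left(24461 + 1622 \cdot 29\right) = \left(9 - 18145\right) \left(24461 + 1622 \cdot 29\right) = - 18136 \left(24461 + 47038\right) = \left(-18136\right) 71499 = -1296705864$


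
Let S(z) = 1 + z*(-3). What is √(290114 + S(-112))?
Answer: √290451 ≈ 538.94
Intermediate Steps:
S(z) = 1 - 3*z
√(290114 + S(-112)) = √(290114 + (1 - 3*(-112))) = √(290114 + (1 + 336)) = √(290114 + 337) = √290451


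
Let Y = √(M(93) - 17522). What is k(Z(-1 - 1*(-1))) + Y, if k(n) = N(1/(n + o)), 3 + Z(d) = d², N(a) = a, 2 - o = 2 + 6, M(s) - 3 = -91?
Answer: -⅑ + I*√17610 ≈ -0.11111 + 132.7*I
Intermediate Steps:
M(s) = -88 (M(s) = 3 - 91 = -88)
o = -6 (o = 2 - (2 + 6) = 2 - 1*8 = 2 - 8 = -6)
Z(d) = -3 + d²
k(n) = 1/(-6 + n) (k(n) = 1/(n - 6) = 1/(-6 + n))
Y = I*√17610 (Y = √(-88 - 17522) = √(-17610) = I*√17610 ≈ 132.7*I)
k(Z(-1 - 1*(-1))) + Y = 1/(-6 + (-3 + (-1 - 1*(-1))²)) + I*√17610 = 1/(-6 + (-3 + (-1 + 1)²)) + I*√17610 = 1/(-6 + (-3 + 0²)) + I*√17610 = 1/(-6 + (-3 + 0)) + I*√17610 = 1/(-6 - 3) + I*√17610 = 1/(-9) + I*√17610 = -⅑ + I*√17610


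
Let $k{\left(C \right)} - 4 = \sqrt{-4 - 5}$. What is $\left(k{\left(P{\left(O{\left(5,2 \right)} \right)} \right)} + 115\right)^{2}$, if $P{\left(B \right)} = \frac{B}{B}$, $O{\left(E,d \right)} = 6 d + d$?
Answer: $14152 + 714 i \approx 14152.0 + 714.0 i$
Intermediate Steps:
$O{\left(E,d \right)} = 7 d$
$P{\left(B \right)} = 1$
$k{\left(C \right)} = 4 + 3 i$ ($k{\left(C \right)} = 4 + \sqrt{-4 - 5} = 4 + \sqrt{-9} = 4 + 3 i$)
$\left(k{\left(P{\left(O{\left(5,2 \right)} \right)} \right)} + 115\right)^{2} = \left(\left(4 + 3 i\right) + 115\right)^{2} = \left(119 + 3 i\right)^{2}$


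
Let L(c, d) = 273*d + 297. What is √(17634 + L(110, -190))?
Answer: 9*I*√419 ≈ 184.23*I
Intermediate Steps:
L(c, d) = 297 + 273*d
√(17634 + L(110, -190)) = √(17634 + (297 + 273*(-190))) = √(17634 + (297 - 51870)) = √(17634 - 51573) = √(-33939) = 9*I*√419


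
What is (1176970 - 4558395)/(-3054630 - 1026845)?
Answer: 135257/163259 ≈ 0.82848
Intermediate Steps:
(1176970 - 4558395)/(-3054630 - 1026845) = -3381425/(-4081475) = -3381425*(-1/4081475) = 135257/163259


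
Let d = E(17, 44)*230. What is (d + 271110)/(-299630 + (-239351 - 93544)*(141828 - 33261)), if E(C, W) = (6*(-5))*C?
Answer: -30762/7228342219 ≈ -4.2557e-6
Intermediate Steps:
E(C, W) = -30*C
d = -117300 (d = -30*17*230 = -510*230 = -117300)
(d + 271110)/(-299630 + (-239351 - 93544)*(141828 - 33261)) = (-117300 + 271110)/(-299630 + (-239351 - 93544)*(141828 - 33261)) = 153810/(-299630 - 332895*108567) = 153810/(-299630 - 36141411465) = 153810/(-36141711095) = 153810*(-1/36141711095) = -30762/7228342219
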